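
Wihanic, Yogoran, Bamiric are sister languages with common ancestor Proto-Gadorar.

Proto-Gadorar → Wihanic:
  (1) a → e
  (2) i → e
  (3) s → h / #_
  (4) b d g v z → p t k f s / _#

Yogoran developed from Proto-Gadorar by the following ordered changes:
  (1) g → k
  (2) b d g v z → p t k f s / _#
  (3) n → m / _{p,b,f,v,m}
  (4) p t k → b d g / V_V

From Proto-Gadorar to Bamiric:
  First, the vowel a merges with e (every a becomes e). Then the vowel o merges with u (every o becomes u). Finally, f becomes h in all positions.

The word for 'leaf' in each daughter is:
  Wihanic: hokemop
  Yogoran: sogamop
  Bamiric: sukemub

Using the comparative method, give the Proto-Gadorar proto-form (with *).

Position 4: Wihanic has e, Yogoran has a, Bamiric has e. Yogoran preserves a here (none of its changes turn any other segment into a), so the proto-segment is *a.
Position 2: Wihanic has o, Yogoran has o, Bamiric has u. Wihanic preserves o here (none of its changes turn any other segment into o), so the proto-segment is *o.
Continuing position by position gives *sokamob; check it forward:
Wihanic: start from *sokamob.
  rule 1 (vowel merger): sokamob → sokemob
  rule 2: no change — sokemob
  rule 3 (debuccalisation): sokemob → hokemob
  rule 4 (final devoicing): hokemob → hokemop
  ⇒ Wihanic hokemop
Yogoran: *sokamob > sokamop > sogamop  (by final devoicing, intervocalic voicing)
Bamiric: *sokamob > sokemob > sukemub  (by vowel merger, vowel merger)
Only *sokamob yields all of Wihanic hokemop, Yogoran sogamop, Bamiric sukemub.

*sokamob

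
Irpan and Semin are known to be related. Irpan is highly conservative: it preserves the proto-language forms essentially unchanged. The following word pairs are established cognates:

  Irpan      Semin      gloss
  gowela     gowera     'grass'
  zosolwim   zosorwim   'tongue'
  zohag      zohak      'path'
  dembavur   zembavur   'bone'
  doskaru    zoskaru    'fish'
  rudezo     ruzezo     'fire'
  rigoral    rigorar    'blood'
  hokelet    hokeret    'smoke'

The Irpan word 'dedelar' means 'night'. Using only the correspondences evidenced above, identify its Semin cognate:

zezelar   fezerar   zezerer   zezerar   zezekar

zezerar

dembavur ~ zembavur — Irpan d corresponds to Semin z word-initially before a front vowel.
rudezo ~ ruzezo — Irpan d corresponds to Semin z between vowels (before a front vowel).
gowela ~ gowera — Irpan l corresponds to Semin r between vowels (before a back vowel).
Applying these to Irpan 'dedelar':
  dedelar → zedelar   (d→z word-initially before a front vowel)
  zedelar → zezelar   (d→z between vowels (before a front vowel))
  zezelar → zezerar   (l→r between vowels (before a back vowel))
So the Semin cognate is 'zezerar'.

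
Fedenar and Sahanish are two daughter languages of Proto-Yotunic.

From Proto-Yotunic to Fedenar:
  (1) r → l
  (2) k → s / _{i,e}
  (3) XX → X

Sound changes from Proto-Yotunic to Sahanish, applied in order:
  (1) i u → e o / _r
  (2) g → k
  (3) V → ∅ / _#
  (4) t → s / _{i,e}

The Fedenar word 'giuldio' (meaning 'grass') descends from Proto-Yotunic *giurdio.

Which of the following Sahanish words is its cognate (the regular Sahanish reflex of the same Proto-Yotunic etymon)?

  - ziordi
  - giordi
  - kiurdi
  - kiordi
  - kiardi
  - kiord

kiordi

Sahanish: *giurdio
  giurdio → giordio   [pre-rhotic lowering]
  giordio → kiordio   [unconditioned shift]
  kiordio → kiordi   [apocope]
  kiordi (rule 4 does not apply)
  giving Sahanish kiordi.
Among the options, 'kiordi' alone shows every Sahanish change applied in order.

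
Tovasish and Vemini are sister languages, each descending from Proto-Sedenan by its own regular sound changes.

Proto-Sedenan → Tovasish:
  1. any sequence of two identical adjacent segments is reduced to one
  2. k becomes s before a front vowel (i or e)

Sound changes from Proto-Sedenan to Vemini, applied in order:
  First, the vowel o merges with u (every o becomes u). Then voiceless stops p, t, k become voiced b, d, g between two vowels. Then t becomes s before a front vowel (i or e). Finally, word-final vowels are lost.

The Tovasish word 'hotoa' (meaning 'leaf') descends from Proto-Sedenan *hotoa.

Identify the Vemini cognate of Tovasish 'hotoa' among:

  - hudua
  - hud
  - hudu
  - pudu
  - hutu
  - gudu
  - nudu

Vemini: *hotoa
  hotoa → hutua   [vowel merger]
  hutua → hudua   [intervocalic voicing]
  hudua (rule 3 does not apply)
  hudua → hudu   [apocope]
  giving Vemini hudu.
Only 'hudu' matches the regular Vemini development of *hotoa.

hudu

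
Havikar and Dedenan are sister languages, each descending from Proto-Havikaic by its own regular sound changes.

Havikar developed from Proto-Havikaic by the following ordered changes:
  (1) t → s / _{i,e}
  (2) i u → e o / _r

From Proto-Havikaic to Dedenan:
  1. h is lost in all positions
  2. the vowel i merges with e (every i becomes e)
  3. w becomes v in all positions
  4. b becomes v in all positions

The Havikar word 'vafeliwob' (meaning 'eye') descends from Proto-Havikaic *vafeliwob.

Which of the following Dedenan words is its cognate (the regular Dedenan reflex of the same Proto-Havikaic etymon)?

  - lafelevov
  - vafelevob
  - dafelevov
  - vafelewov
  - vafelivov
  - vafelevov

vafelevov

Dedenan: start from *vafeliwob.
  rule 1: no change — vafeliwob
  rule 2 (vowel merger): vafeliwob → vafelewob
  rule 3 (unconditioned shift): vafelewob → vafelevob
  rule 4 (unconditioned shift): vafelevob → vafelevov
  ⇒ Dedenan vafelevov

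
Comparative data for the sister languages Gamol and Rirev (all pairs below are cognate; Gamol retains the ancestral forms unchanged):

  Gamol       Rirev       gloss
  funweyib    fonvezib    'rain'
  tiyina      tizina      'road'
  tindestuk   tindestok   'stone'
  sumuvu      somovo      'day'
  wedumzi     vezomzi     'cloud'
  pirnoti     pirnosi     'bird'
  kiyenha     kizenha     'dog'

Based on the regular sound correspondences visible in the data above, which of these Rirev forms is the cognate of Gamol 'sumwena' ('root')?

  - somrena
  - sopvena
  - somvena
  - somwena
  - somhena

somvena

sumuvu ~ somovo, wedumzi ~ vezomzi — Gamol u corresponds to Rirev o after a consonant, before a nasal.
funweyib ~ fonvezib — Gamol w corresponds to Rirev v after a consonant, before a front vowel.
Applying these to Gamol 'sumwena':
  sumwena → somwena   (u→o after a consonant, before a nasal)
  somwena → somvena   (w→v after a consonant, before a front vowel)
So the Rirev cognate is 'somvena'.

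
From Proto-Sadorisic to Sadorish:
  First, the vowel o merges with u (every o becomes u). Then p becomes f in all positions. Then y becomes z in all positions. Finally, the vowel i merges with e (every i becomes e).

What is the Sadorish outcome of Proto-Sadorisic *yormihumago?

zurmehumagu

Sadorish: *yormihumago > yurmihumagu > zurmihumagu > zurmehumagu  (by vowel merger, unconditioned shift, vowel merger)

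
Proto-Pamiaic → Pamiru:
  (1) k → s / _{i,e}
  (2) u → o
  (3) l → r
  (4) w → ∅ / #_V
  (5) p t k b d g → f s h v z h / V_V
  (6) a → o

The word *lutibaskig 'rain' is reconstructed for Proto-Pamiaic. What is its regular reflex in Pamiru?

rosivossig

Pamiru: *lutibaskig
  lutibaskig → lutibassig   [palatalisation]
  lutibassig → lotibassig   [vowel merger]
  lotibassig → rotibassig   [unconditioned shift]
  rotibassig (rule 4 does not apply)
  rotibassig → rosivassig   [intervocalic lenition]
  rosivassig → rosivossig   [vowel merger]
  giving Pamiru rosivossig.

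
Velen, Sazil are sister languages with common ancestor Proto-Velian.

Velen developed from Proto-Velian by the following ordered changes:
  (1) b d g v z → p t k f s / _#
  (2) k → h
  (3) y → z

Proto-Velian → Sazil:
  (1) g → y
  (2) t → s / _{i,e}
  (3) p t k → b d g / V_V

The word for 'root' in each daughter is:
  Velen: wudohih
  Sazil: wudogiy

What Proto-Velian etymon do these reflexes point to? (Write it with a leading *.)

Position 5: Velen has h, Sazil has g. In Sazil, g can only continue *k, so the proto-segment is *k.
Position 7: Velen has h, Sazil has y. Taking the neighbouring segments as reconstructed: Velen h could go back to *k or *g or *h; Sazil y could go back to *g or *y — the one source consistent with every daughter is *g.
Verify the candidate proto-form against each daughter:
Velen: *wudokig
  wudokig → wudokik   [final devoicing]
  wudokik → wudohih   [unconditioned shift]
  wudohih (rule 3 does not apply)
  giving Velen wudohih.
Sazil: start from *wudokig.
  rule 1 (unconditioned shift): wudokig → wudokiy
  rule 2: no change — wudokiy
  rule 3 (intervocalic voicing): wudokiy → wudogiy
  ⇒ Sazil wudogiy
No other proto-form is consistent with every reflex, so the reconstruction is *wudokig.

*wudokig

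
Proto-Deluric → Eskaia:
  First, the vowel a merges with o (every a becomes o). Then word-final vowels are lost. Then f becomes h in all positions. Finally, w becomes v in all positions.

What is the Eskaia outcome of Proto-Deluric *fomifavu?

homihov

Eskaia: *fomifavu > fomifovu > fomifov > homihov  (by vowel merger, apocope, unconditioned shift)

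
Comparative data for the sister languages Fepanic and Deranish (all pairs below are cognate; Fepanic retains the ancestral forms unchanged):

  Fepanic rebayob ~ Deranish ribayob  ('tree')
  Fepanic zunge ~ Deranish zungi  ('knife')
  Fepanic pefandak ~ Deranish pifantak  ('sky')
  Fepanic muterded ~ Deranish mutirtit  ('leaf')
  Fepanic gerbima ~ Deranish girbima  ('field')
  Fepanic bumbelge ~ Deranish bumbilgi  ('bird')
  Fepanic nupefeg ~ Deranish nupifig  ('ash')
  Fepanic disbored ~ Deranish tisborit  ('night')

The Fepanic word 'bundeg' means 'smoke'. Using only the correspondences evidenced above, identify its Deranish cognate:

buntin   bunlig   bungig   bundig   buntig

buntig

muterded ~ mutirtit — Fepanic d corresponds to Deranish t after a consonant, before a front vowel.
muterded ~ mutirtit, bumbelge ~ bumbilgi — Fepanic e corresponds to Deranish i after a consonant, before a consonant other than r, m, n, p, b, f, v.
Applying these to Fepanic 'bundeg':
  bundeg → bunteg   (d→t after a consonant, before a front vowel)
  bunteg → buntig   (e→i after a consonant, before a consonant other than r, m, n, p, b, f, v)
So the Deranish cognate is 'buntig'.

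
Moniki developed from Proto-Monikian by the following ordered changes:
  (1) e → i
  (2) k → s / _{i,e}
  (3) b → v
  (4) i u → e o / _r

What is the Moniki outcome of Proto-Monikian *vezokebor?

vizosivor

Moniki: start from *vezokebor.
  rule 1 (vowel merger): vezokebor → vizokibor
  rule 2 (palatalisation): vizokibor → vizosibor
  rule 3 (unconditioned shift): vizosibor → vizosivor
  rule 4: no change — vizosivor
  ⇒ Moniki vizosivor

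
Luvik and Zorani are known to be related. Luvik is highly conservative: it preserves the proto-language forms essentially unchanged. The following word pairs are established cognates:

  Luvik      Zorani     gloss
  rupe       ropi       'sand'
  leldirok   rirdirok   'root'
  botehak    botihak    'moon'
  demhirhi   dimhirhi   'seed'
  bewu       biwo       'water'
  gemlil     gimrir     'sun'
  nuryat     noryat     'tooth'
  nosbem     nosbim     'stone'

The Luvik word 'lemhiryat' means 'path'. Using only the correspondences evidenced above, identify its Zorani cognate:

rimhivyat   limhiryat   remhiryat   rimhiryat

rimhiryat

leldirok ~ rirdirok — Luvik l corresponds to Zorani r word-initially before a front vowel.
demhirhi ~ dimhirhi, gemlil ~ gimrir — Luvik e corresponds to Zorani i after a consonant, before a nasal.
Applying these to Luvik 'lemhiryat':
  lemhiryat → remhiryat   (l→r word-initially before a front vowel)
  remhiryat → rimhiryat   (e→i after a consonant, before a nasal)
So the Zorani cognate is 'rimhiryat'.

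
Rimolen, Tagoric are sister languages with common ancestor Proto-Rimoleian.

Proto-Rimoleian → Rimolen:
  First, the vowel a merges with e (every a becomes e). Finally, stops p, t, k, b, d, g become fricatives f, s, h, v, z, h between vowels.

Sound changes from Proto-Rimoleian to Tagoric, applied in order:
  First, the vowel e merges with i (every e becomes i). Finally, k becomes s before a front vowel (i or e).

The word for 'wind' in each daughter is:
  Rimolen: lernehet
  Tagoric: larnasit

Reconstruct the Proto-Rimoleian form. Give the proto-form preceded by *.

Position 7: Rimolen has e, Tagoric has i. Taking the neighbouring segments as reconstructed: Rimolen e could go back to *a or *e; Tagoric i could go back to *e or *i — the one source consistent with every daughter is *e.
Position 6: Rimolen has h, Tagoric has s. Taking the neighbouring segments as reconstructed: Rimolen h could go back to *k or *g or *h; Tagoric s could go back to *k or *s — the one source consistent with every daughter is *k.
Verify the candidate proto-form against each daughter:
Rimolen: *larnaket > lerneket > lernehet  (by vowel merger, intervocalic lenition)
Tagoric: *larnaket
  larnaket → larnakit   [vowel merger]
  larnakit → larnasit   [palatalisation]
  giving Tagoric larnasit.
Only *larnaket yields all of Rimolen lernehet, Tagoric larnasit.

*larnaket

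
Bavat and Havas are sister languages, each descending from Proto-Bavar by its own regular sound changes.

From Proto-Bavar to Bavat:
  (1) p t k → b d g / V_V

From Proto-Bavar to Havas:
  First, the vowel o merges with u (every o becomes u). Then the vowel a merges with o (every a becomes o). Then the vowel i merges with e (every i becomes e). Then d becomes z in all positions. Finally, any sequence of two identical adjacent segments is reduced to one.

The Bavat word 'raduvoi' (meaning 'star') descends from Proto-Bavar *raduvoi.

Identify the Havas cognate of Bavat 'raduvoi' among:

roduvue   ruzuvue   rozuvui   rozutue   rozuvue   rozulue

Havas: start from *raduvoi.
  rule 1 (vowel merger): raduvoi → raduvui
  rule 2 (vowel merger): raduvui → roduvui
  rule 3 (vowel merger): roduvui → roduvue
  rule 4 (unconditioned shift): roduvue → rozuvue
  rule 5: no change — rozuvue
  ⇒ Havas rozuvue
Among the options, 'rozuvue' alone shows every Havas change applied in order.

rozuvue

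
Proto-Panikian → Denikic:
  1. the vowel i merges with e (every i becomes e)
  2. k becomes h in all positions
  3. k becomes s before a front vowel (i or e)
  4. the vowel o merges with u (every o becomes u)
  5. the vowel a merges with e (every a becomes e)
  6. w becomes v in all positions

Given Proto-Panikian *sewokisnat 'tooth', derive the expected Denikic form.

sevuhesnet

Denikic: *sewokisnat
  sewokisnat → sewokesnat   [vowel merger]
  sewokesnat → sewohesnat   [unconditioned shift]
  sewohesnat (rule 3 does not apply)
  sewohesnat → sewuhesnat   [vowel merger]
  sewuhesnat → sewuhesnet   [vowel merger]
  sewuhesnet → sevuhesnet   [unconditioned shift]
  giving Denikic sevuhesnet.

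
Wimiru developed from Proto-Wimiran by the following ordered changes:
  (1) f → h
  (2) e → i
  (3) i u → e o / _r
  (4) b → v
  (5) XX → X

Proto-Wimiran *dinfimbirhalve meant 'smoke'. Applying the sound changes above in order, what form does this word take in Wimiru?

dinhimverhalvi

Wimiru: *dinfimbirhalve
  dinfimbirhalve → dinhimbirhalve   [unconditioned shift]
  dinhimbirhalve → dinhimbirhalvi   [vowel merger]
  dinhimbirhalvi → dinhimberhalvi   [pre-rhotic lowering]
  dinhimberhalvi → dinhimverhalvi   [unconditioned shift]
  dinhimverhalvi (rule 5 does not apply)
  giving Wimiru dinhimverhalvi.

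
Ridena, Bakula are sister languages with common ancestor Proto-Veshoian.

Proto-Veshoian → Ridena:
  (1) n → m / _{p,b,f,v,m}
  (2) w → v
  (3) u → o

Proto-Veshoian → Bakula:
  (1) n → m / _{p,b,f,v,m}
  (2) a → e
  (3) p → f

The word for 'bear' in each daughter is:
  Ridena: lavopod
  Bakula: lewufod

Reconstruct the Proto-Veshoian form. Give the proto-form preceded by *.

*lawupod

Position 5: Ridena has p, Bakula has f. Ridena preserves p here (none of its changes turn any other segment into p), so the proto-segment is *p.
Position 4: Ridena has o, Bakula has u. Bakula preserves u here (none of its changes turn any other segment into u), so the proto-segment is *u.
This points to *lawupod. Verify forward in each daughter:
Ridena: *lawupod > lavupod > lavopod  (by unconditioned shift, vowel merger)
Bakula: *lawupod
  lawupod (rule 1 does not apply)
  lawupod → lewupod   [vowel merger]
  lewupod → lewufod   [unconditioned shift]
  giving Bakula lewufod.
No other proto-form is consistent with every reflex, so the reconstruction is *lawupod.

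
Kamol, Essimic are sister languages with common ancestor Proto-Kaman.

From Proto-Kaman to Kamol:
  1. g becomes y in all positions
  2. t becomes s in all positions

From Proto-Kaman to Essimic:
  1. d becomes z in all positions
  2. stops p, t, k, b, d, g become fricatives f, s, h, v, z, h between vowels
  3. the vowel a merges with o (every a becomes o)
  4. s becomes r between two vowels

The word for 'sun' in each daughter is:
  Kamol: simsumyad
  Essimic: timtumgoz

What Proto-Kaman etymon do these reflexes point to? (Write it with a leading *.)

Position 4: Kamol has s, Essimic has t. Essimic preserves t here (none of its changes turn any other segment into t), so the proto-segment is *t.
Position 7: Kamol has y, Essimic has g. Essimic preserves g here (none of its changes turn any other segment into g), so the proto-segment is *g.
Position 9: Kamol has d, Essimic has z. Kamol preserves d here (none of its changes turn any other segment into d), so the proto-segment is *d.
Verify the candidate proto-form against each daughter:
Kamol: start from *timtumgad.
  rule 1 (unconditioned shift): timtumgad → timtumyad
  rule 2 (unconditioned shift): timtumyad → simsumyad
  ⇒ Kamol simsumyad
Essimic: *timtumgad
  timtumgad → timtumgaz   [unconditioned shift]
  timtumgaz (rule 2 does not apply)
  timtumgaz → timtumgoz   [vowel merger]
  timtumgoz (rule 4 does not apply)
  giving Essimic timtumgoz.
*timtumgad is the unique common source.

*timtumgad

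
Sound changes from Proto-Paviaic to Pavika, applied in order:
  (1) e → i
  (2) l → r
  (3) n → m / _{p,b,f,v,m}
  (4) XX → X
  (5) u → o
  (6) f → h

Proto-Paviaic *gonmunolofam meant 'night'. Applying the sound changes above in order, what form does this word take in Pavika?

gomonoroham

Pavika: *gonmunolofam > gonmunorofam > gommunorofam > gomunorofam > gomonorofam > gomonoroham  (by unconditioned shift, nasal place assimilation, degemination, vowel merger, unconditioned shift)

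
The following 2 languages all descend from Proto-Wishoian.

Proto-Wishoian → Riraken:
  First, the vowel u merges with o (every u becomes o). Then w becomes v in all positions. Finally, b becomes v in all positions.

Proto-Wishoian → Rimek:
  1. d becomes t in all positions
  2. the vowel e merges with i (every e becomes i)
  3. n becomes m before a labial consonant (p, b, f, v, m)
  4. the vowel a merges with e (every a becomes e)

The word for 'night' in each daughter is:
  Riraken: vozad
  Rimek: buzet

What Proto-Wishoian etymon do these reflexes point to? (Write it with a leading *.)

*buzad

Position 5: Riraken has d, Rimek has t. Riraken preserves d here (none of its changes turn any other segment into d), so the proto-segment is *d.
Position 1: Riraken has v, Rimek has b. Rimek preserves b here (none of its changes turn any other segment into b), so the proto-segment is *b.
Position 2: Riraken has o, Rimek has u. Rimek preserves u here (none of its changes turn any other segment into u), so the proto-segment is *u.
This points to *buzad. Verify forward in each daughter:
Riraken: *buzad > bozad > vozad  (by vowel merger, unconditioned shift)
Rimek: *buzad > buzat > buzet  (by unconditioned shift, vowel merger)
*buzad is the unique common source.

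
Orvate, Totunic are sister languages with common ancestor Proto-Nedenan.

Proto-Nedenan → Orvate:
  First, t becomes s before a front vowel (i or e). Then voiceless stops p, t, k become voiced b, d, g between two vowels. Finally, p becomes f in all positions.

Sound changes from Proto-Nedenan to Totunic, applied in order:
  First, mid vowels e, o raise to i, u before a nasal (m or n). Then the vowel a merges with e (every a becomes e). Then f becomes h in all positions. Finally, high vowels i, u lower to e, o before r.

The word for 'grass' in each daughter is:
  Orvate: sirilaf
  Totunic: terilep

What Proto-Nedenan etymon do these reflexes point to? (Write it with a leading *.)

Position 1: Orvate has s, Totunic has t. Totunic preserves t here (none of its changes turn any other segment into t), so the proto-segment is *t.
Position 2: Orvate has i, Totunic has e. Orvate preserves i here (none of its changes turn any other segment into i), so the proto-segment is *i.
This points to *tirilap. Verify forward in each daughter:
Orvate: *tirilap
  tirilap → sirilap   [palatalisation]
  sirilap (rule 2 does not apply)
  sirilap → sirilaf   [unconditioned shift]
  giving Orvate sirilaf.
Totunic: *tirilap
  tirilap (rule 1 does not apply)
  tirilap → tirilep   [vowel merger]
  tirilep (rule 3 does not apply)
  tirilep → terilep   [pre-rhotic lowering]
  giving Totunic terilep.
No other proto-form is consistent with every reflex, so the reconstruction is *tirilap.

*tirilap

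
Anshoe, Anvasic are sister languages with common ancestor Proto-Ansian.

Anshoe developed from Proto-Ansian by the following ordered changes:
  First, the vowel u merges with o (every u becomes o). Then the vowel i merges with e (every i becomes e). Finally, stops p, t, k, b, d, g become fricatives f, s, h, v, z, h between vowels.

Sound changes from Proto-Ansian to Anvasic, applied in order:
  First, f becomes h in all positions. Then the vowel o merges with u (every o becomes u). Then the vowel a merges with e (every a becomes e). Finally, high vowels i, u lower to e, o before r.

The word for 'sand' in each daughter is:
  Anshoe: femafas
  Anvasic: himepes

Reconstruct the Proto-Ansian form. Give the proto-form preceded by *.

Position 4: Anshoe has a, Anvasic has e. Anshoe preserves a here (none of its changes turn any other segment into a), so the proto-segment is *a.
Position 2: Anshoe has e, Anvasic has i. Anvasic preserves i here (none of its changes turn any other segment into i), so the proto-segment is *i.
Position 5: Anshoe has f, Anvasic has p. Anvasic preserves p here (none of its changes turn any other segment into p), so the proto-segment is *p.
This points to *fimapas. Verify forward in each daughter:
Anshoe: *fimapas > femapas > femafas  (by vowel merger, intervocalic lenition)
Anvasic: start from *fimapas.
  rule 1 (unconditioned shift): fimapas → himapas
  rule 2: no change — himapas
  rule 3 (vowel merger): himapas → himepes
  rule 4: no change — himepes
  ⇒ Anvasic himepes
No other proto-form is consistent with every reflex, so the reconstruction is *fimapas.

*fimapas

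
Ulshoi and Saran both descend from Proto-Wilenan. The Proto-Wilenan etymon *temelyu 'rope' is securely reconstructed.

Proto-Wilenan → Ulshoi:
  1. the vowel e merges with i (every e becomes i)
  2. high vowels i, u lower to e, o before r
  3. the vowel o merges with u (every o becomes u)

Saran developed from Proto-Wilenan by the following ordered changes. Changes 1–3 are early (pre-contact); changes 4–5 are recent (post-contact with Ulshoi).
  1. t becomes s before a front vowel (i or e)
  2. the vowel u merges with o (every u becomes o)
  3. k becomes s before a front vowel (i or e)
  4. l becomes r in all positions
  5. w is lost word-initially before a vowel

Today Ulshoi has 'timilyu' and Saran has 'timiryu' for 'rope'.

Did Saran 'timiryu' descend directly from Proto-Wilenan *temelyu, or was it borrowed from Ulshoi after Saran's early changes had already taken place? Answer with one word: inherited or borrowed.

If inherited, *temelyu would pass through all of Saran's changes:
Saran: start from *temelyu.
  rule 1 (palatalisation): temelyu → semelyu
  rule 2 (vowel merger): semelyu → semelyo
  rule 3: no change — semelyo
  rule 4 (unconditioned shift): semelyo → semeryo
  rule 5: no change — semeryo
  ⇒ Saran semeryo
If borrowed from Ulshoi 'timilyu' after the early changes, it would undergo only the recent ones:
  rule 4 (unconditioned shift): timilyu → timiryu
  rule 5 (glide loss): no change (timiryu)
  ⇒ as a loan: timiryu
Saran 'timiryu' matches the loan outcome 'timiryu', not the inherited 'semeryo' — it skipped the early Saran changes, so it was borrowed from Ulshoi.

borrowed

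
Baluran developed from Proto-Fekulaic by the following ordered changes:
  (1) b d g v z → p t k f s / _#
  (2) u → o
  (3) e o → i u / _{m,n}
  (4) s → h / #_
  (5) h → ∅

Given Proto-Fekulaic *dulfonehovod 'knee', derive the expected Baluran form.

dolfuneovot

Baluran: *dulfonehovod > dulfonehovot > dolfonehovot > dolfunehovot > dolfuneovot  (by final devoicing, vowel merger, pre-nasal raising, h-loss)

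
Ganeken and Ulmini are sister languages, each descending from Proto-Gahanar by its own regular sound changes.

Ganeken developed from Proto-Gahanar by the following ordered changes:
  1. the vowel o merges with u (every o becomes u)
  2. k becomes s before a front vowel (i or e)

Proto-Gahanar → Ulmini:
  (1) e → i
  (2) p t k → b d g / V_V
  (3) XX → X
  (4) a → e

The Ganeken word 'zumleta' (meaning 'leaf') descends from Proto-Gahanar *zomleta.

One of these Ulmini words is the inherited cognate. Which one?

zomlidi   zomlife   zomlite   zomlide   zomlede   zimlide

Ulmini: *zomleta
  zomleta → zomlita   [vowel merger]
  zomlita → zomlida   [intervocalic voicing]
  zomlida (rule 3 does not apply)
  zomlida → zomlide   [vowel merger]
  giving Ulmini zomlide.
The other candidates each miss or misapply at least one Ulmini change.

zomlide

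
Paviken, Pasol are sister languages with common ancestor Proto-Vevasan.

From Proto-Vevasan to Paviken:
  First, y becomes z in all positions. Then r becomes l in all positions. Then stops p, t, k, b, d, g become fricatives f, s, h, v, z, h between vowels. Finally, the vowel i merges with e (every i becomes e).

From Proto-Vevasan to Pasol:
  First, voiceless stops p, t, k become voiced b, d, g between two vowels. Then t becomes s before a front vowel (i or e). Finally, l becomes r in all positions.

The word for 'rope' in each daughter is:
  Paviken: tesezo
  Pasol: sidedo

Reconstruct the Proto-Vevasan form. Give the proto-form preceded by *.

*titedo

Position 1: Paviken has t, Pasol has s. Paviken preserves t here (none of its changes turn any other segment into t), so the proto-segment is *t.
Position 2: Paviken has e, Pasol has i. Pasol preserves i here (none of its changes turn any other segment into i), so the proto-segment is *i.
Position 5: Paviken has z, Pasol has d. Taking the neighbouring segments as reconstructed: Paviken z could go back to *d or *z or *y; Pasol d could go back to *t or *d — the one source consistent with every daughter is *d.
Verify the candidate proto-form against each daughter:
Paviken: *titedo
  titedo (rule 1 does not apply)
  titedo (rule 2 does not apply)
  titedo → tisezo   [intervocalic lenition]
  tisezo → tesezo   [vowel merger]
  giving Paviken tesezo.
Pasol: *titedo > tidedo > sidedo  (by intervocalic voicing, palatalisation)
*titedo is the unique common source.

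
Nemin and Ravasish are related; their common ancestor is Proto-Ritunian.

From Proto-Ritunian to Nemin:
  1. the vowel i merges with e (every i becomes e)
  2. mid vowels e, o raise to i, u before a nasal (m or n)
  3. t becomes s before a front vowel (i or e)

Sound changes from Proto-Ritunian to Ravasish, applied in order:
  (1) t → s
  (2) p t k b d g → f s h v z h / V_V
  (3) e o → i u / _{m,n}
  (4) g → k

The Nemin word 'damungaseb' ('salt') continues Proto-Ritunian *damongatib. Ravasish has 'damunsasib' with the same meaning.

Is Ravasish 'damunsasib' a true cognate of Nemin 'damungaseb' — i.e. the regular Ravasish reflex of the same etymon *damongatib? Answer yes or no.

Derive the expected Ravasish reflex of *damongatib:
Ravasish: *damongatib > damongasib > damungasib > damunkasib  (by unconditioned shift, pre-nasal raising, unconditioned shift)
The regular Ravasish reflex would be 'damunkasib', but the attested form is 'damunsasib'. The correspondence is irregular, so they are not cognates (the Ravasish form has a different source).

no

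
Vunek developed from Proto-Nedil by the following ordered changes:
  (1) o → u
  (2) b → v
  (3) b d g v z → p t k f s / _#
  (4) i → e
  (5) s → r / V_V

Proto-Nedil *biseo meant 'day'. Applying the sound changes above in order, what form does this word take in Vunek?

vereu

Vunek: start from *biseo.
  rule 1 (vowel merger): biseo → biseu
  rule 2 (unconditioned shift): biseu → viseu
  rule 3: no change — viseu
  rule 4 (vowel merger): viseu → veseu
  rule 5 (rhotacism): veseu → vereu
  ⇒ Vunek vereu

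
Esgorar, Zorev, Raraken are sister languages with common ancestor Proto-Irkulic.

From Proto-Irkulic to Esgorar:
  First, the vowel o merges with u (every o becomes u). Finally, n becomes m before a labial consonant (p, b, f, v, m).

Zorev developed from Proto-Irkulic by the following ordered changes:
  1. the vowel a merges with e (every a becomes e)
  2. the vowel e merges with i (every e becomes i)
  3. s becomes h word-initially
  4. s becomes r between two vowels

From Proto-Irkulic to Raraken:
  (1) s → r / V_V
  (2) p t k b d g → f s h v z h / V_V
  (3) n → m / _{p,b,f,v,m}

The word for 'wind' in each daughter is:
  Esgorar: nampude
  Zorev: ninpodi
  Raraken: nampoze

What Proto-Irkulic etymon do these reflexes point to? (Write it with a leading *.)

*nanpode

Position 7: Esgorar has e, Zorev has i, Raraken has e. Esgorar preserves e here (none of its changes turn any other segment into e), so the proto-segment is *e.
Position 5: Esgorar has u, Zorev has o, Raraken has o. Zorev preserves o here (none of its changes turn any other segment into o), so the proto-segment is *o.
Position 2: Esgorar has a, Zorev has i, Raraken has a. Esgorar preserves a here (none of its changes turn any other segment into a), so the proto-segment is *a.
This points to *nanpode. Verify forward in each daughter:
Esgorar: *nanpode
  nanpode → nanpude   [vowel merger]
  nanpude → nampude   [nasal place assimilation]
  giving Esgorar nampude.
Zorev: *nanpode > nenpode > ninpodi  (by vowel merger, vowel merger)
Raraken: *nanpode > nanpoze > nampoze  (by intervocalic lenition, nasal place assimilation)
Only *nanpode yields all of Esgorar nampude, Zorev ninpodi, Raraken nampoze.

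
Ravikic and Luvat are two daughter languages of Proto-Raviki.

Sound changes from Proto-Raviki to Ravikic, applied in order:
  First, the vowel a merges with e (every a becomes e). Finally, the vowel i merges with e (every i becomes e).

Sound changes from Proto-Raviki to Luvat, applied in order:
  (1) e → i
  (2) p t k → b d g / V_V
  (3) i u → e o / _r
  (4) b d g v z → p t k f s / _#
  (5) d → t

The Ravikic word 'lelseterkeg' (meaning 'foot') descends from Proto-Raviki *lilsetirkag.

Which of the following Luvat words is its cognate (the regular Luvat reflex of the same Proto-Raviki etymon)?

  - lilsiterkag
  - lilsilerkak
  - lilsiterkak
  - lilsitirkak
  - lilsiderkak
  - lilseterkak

Luvat: *lilsetirkag
  lilsetirkag → lilsitirkag   [vowel merger]
  lilsitirkag → lilsidirkag   [intervocalic voicing]
  lilsidirkag → lilsiderkag   [pre-rhotic lowering]
  lilsiderkag → lilsiderkak   [final devoicing]
  lilsiderkak → lilsiterkak   [unconditioned shift]
  giving Luvat lilsiterkak.
Among the options, 'lilsiterkak' alone shows every Luvat change applied in order.

lilsiterkak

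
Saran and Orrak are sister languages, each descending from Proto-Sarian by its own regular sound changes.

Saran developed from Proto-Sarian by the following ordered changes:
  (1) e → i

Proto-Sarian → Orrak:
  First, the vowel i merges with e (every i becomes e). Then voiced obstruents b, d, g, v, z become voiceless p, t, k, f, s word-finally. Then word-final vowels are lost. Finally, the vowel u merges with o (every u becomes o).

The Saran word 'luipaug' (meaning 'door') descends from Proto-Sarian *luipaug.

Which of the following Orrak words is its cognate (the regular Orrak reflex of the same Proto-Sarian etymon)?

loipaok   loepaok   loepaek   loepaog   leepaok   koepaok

Orrak: *luipaug > luepaug > luepauk > loepaok  (by vowel merger, final devoicing, vowel merger)
The other candidates each miss or misapply at least one Orrak change.

loepaok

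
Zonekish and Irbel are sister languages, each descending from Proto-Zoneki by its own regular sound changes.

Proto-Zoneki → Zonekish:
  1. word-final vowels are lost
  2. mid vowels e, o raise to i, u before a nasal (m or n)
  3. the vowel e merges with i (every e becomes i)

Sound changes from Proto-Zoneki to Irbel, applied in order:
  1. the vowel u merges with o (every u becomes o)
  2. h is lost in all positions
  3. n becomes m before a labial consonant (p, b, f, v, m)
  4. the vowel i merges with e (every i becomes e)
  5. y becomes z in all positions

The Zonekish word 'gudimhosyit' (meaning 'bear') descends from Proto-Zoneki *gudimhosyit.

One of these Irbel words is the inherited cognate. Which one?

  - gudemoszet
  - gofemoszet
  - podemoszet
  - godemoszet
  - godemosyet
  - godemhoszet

godemoszet

Irbel: *gudimhosyit
  gudimhosyit → godimhosyit   [vowel merger]
  godimhosyit → godimosyit   [h-loss]
  godimosyit (rule 3 does not apply)
  godimosyit → godemosyet   [vowel merger]
  godemosyet → godemoszet   [unconditioned shift]
  giving Irbel godemoszet.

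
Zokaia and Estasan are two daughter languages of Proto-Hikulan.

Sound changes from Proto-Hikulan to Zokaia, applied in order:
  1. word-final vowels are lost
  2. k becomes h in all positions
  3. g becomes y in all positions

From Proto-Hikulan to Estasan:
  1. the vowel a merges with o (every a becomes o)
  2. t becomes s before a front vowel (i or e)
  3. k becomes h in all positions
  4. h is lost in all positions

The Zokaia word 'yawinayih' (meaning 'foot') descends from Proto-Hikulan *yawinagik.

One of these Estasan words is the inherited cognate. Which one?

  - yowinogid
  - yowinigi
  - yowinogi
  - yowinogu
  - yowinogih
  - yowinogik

Estasan: *yawinagik > yowinogik > yowinogih > yowinogi  (by vowel merger, unconditioned shift, h-loss)
The other candidates each miss or misapply at least one Estasan change.

yowinogi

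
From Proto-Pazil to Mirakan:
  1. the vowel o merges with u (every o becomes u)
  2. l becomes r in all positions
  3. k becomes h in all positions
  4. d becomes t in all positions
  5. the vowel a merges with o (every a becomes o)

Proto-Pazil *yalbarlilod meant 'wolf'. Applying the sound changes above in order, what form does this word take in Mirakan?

yorborrirut

Mirakan: start from *yalbarlilod.
  rule 1 (vowel merger): yalbarlilod → yalbarlilud
  rule 2 (unconditioned shift): yalbarlilud → yarbarrirud
  rule 3: no change — yarbarrirud
  rule 4 (unconditioned shift): yarbarrirud → yarbarrirut
  rule 5 (vowel merger): yarbarrirut → yorborrirut
  ⇒ Mirakan yorborrirut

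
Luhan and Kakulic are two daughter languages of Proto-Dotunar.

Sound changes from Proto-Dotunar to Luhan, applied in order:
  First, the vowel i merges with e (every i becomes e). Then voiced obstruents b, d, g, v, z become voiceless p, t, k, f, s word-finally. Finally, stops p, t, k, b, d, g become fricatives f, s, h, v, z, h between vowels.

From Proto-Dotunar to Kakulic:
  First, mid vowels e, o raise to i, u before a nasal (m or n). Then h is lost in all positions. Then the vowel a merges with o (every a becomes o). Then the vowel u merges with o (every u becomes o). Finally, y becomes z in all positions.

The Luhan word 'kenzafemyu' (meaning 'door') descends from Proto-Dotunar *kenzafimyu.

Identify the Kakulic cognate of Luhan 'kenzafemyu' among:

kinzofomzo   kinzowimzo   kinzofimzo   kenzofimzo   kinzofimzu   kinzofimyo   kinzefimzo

Kakulic: *kenzafimyu > kinzafimyu > kinzofimyu > kinzofimyo > kinzofimzo  (by pre-nasal raising, vowel merger, vowel merger, unconditioned shift)
The other candidates each miss or misapply at least one Kakulic change.

kinzofimzo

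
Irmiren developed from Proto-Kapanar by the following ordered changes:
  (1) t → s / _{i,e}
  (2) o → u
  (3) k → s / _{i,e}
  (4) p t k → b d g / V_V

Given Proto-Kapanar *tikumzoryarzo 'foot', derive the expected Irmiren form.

Irmiren: *tikumzoryarzo > sikumzoryarzo > sikumzuryarzu > sigumzuryarzu  (by palatalisation, vowel merger, intervocalic voicing)

sigumzuryarzu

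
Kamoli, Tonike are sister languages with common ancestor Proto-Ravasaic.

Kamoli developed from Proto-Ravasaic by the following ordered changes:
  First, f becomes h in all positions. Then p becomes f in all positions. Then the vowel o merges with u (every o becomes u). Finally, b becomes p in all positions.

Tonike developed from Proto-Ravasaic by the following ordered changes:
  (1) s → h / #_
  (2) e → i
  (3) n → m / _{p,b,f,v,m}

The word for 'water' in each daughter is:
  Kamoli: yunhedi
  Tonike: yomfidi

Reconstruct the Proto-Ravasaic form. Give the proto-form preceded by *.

*yonfedi

Position 4: Kamoli has h, Tonike has f. Tonike preserves f here (none of its changes turn any other segment into f), so the proto-segment is *f.
Position 2: Kamoli has u, Tonike has o. Tonike preserves o here (none of its changes turn any other segment into o), so the proto-segment is *o.
Verify the candidate proto-form against each daughter:
Kamoli: *yonfedi
  yonfedi → yonhedi   [unconditioned shift]
  yonhedi (rule 2 does not apply)
  yonhedi → yunhedi   [vowel merger]
  yunhedi (rule 4 does not apply)
  giving Kamoli yunhedi.
Tonike: start from *yonfedi.
  rule 1: no change — yonfedi
  rule 2 (vowel merger): yonfedi → yonfidi
  rule 3 (nasal place assimilation): yonfidi → yomfidi
  ⇒ Tonike yomfidi
Only *yonfedi yields all of Kamoli yunhedi, Tonike yomfidi.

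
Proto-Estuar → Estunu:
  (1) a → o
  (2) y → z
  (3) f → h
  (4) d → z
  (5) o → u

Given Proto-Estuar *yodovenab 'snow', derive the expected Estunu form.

Estunu: start from *yodovenab.
  rule 1 (vowel merger): yodovenab → yodovenob
  rule 2 (unconditioned shift): yodovenob → zodovenob
  rule 3: no change — zodovenob
  rule 4 (unconditioned shift): zodovenob → zozovenob
  rule 5 (vowel merger): zozovenob → zuzuvenub
  ⇒ Estunu zuzuvenub

zuzuvenub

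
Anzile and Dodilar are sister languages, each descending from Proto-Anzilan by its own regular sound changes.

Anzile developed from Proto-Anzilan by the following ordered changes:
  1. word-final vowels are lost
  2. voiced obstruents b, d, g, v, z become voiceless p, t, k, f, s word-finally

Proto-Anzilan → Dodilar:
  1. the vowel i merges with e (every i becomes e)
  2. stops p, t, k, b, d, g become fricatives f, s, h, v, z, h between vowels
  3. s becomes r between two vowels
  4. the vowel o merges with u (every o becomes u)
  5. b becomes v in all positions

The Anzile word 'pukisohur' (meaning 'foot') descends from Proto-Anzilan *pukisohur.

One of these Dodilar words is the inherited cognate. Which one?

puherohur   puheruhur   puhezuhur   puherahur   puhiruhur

puheruhur

Dodilar: *pukisohur > pukesohur > puhesohur > puherohur > puheruhur  (by vowel merger, intervocalic lenition, rhotacism, vowel merger)
Among the options, 'puheruhur' alone shows every Dodilar change applied in order.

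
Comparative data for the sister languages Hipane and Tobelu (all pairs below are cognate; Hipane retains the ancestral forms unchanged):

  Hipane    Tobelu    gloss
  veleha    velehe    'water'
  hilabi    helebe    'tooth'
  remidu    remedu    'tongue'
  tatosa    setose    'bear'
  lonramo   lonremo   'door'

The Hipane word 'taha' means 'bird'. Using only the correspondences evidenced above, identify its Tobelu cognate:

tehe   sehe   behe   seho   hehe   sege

sehe

tatosa ~ setose — Hipane t corresponds to Tobelu s word-initially before a back vowel.
tatosa ~ setose — Hipane a corresponds to Tobelu e after a consonant, before a consonant other than r, m, n, p, b, f, v.
veleha ~ velehe, tatosa ~ setose — Hipane a corresponds to Tobelu e word-finally.
Applying these to Hipane 'taha':
  taha → saha   (t→s word-initially before a back vowel)
  saha → seha   (a→e after a consonant, before a consonant other than r, m, n, p, b, f, v)
  seha → sehe   (a→e word-finally)
So the Tobelu cognate is 'sehe'.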